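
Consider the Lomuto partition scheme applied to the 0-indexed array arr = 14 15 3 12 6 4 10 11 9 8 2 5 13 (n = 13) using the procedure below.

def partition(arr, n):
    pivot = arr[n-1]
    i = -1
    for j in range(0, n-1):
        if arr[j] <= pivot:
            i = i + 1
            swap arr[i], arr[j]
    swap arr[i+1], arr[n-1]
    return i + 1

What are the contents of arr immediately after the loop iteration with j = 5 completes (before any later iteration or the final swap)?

pivot=13, i=-1
j=0: 14>13, skip
j=1: 15>13, skip
j=2: 3≤13, i=0, swap(0,2) ⇒ 3 15 14 12 6 4 10 11 9 8 2 5 13
j=3: 12≤13, i=1, swap(1,3) ⇒ 3 12 14 15 6 4 10 11 9 8 2 5 13
j=4: 6≤13, i=2, swap(2,4) ⇒ 3 12 6 15 14 4 10 11 9 8 2 5 13
j=5: 4≤13, i=3, swap(3,5) ⇒ 3 12 6 4 14 15 10 11 9 8 2 5 13
(after j=5) arr = 3 12 6 4 14 15 10 11 9 8 2 5 13

3 12 6 4 14 15 10 11 9 8 2 5 13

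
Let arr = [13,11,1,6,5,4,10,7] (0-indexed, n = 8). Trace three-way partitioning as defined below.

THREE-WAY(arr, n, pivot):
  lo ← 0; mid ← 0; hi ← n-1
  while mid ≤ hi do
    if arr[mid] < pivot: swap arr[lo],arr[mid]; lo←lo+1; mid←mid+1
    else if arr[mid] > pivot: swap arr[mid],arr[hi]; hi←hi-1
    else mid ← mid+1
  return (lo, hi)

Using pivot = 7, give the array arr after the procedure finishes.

[4,1,6,5,7,10,11,13]

pivot = 7; lo=0, mid=0, hi=7
arr[mid]=13>7: swap arr[0],arr[7]; hi=6 → [7,11,1,6,5,4,10,13]
arr[mid]=7=7: mid=1
arr[mid]=11>7: swap arr[1],arr[6]; hi=5 → [7,10,1,6,5,4,11,13]
arr[mid]=10>7: swap arr[1],arr[5]; hi=4 → [7,4,1,6,5,10,11,13]
arr[mid]=4<7: swap arr[0],arr[1]; lo=1,mid=2 → [4,7,1,6,5,10,11,13]
arr[mid]=1<7: swap arr[1],arr[2]; lo=2,mid=3 → [4,1,7,6,5,10,11,13]
arr[mid]=6<7: swap arr[2],arr[3]; lo=3,mid=4 → [4,1,6,7,5,10,11,13]
arr[mid]=5<7: swap arr[3],arr[4]; lo=4,mid=5 → [4,1,6,5,7,10,11,13]
end: lo=4, hi=4; arr = [4,1,6,5,7,10,11,13]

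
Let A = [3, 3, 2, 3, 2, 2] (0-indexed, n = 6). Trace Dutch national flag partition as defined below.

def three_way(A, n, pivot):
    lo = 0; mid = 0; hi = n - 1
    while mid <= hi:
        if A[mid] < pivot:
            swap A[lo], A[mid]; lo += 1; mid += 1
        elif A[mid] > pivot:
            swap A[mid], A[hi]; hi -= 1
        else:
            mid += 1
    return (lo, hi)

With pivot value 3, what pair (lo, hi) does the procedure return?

pivot = 3; lo=0, mid=0, hi=5
A[mid]=3=3: mid=1
A[mid]=3=3: mid=2
A[mid]=2<3: swap A[0],A[2]; lo=1,mid=3 → [2, 3, 3, 3, 2, 2]
A[mid]=3=3: mid=4
A[mid]=2<3: swap A[1],A[4]; lo=2,mid=5 → [2, 2, 3, 3, 3, 2]
A[mid]=2<3: swap A[2],A[5]; lo=3,mid=6 → [2, 2, 2, 3, 3, 3]
end: lo=3, hi=5; A = [2, 2, 2, 3, 3, 3]

(3, 5)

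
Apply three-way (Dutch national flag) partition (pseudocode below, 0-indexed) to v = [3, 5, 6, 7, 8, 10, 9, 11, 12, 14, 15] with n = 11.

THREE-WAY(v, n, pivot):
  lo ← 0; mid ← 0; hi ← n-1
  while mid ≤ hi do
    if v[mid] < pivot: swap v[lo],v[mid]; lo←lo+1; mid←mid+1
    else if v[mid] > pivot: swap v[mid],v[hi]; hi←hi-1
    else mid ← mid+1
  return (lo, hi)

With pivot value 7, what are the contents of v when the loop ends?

lo=0 mid=0 hi=10
3<7: swap(0,0), lo=1 mid=1 ⇒ [3, 5, 6, 7, 8, 10, 9, 11, 12, 14, 15]
5<7: swap(1,1), lo=2 mid=2 ⇒ [3, 5, 6, 7, 8, 10, 9, 11, 12, 14, 15]
6<7: swap(2,2), lo=3 mid=3 ⇒ [3, 5, 6, 7, 8, 10, 9, 11, 12, 14, 15]
7=7: mid=4
8>7: swap(4,10), hi=9 ⇒ [3, 5, 6, 7, 15, 10, 9, 11, 12, 14, 8]
15>7: swap(4,9), hi=8 ⇒ [3, 5, 6, 7, 14, 10, 9, 11, 12, 15, 8]
14>7: swap(4,8), hi=7 ⇒ [3, 5, 6, 7, 12, 10, 9, 11, 14, 15, 8]
12>7: swap(4,7), hi=6 ⇒ [3, 5, 6, 7, 11, 10, 9, 12, 14, 15, 8]
11>7: swap(4,6), hi=5 ⇒ [3, 5, 6, 7, 9, 10, 11, 12, 14, 15, 8]
9>7: swap(4,5), hi=4 ⇒ [3, 5, 6, 7, 10, 9, 11, 12, 14, 15, 8]
10>7: swap(4,4), hi=3 ⇒ [3, 5, 6, 7, 10, 9, 11, 12, 14, 15, 8]
done. lo=3 hi=3; v=[3, 5, 6, 7, 10, 9, 11, 12, 14, 15, 8]

[3, 5, 6, 7, 10, 9, 11, 12, 14, 15, 8]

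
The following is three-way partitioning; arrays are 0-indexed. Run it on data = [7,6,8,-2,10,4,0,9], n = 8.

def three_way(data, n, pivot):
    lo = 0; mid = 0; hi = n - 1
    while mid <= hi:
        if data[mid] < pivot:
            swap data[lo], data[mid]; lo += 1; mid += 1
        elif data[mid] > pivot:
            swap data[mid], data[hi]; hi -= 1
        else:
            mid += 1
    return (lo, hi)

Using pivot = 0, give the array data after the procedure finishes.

[-2,0,8,10,4,6,9,7]

pivot = 0; lo=0, mid=0, hi=7
data[mid]=7>0: swap data[0],data[7]; hi=6 → [9,6,8,-2,10,4,0,7]
data[mid]=9>0: swap data[0],data[6]; hi=5 → [0,6,8,-2,10,4,9,7]
data[mid]=0=0: mid=1
data[mid]=6>0: swap data[1],data[5]; hi=4 → [0,4,8,-2,10,6,9,7]
data[mid]=4>0: swap data[1],data[4]; hi=3 → [0,10,8,-2,4,6,9,7]
data[mid]=10>0: swap data[1],data[3]; hi=2 → [0,-2,8,10,4,6,9,7]
data[mid]=-2<0: swap data[0],data[1]; lo=1,mid=2 → [-2,0,8,10,4,6,9,7]
data[mid]=8>0: swap data[2],data[2]; hi=1 → [-2,0,8,10,4,6,9,7]
end: lo=1, hi=1; data = [-2,0,8,10,4,6,9,7]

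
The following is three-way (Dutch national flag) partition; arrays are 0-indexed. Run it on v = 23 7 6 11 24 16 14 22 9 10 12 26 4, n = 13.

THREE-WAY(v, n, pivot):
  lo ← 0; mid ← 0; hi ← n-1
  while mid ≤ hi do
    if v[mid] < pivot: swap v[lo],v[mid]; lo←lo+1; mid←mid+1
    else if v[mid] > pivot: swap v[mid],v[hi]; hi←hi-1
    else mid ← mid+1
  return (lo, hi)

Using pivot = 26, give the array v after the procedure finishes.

23 7 6 11 24 16 14 22 9 10 12 4 26

pivot = 26; lo=0, mid=0, hi=12
v[mid]=23<26: swap v[0],v[0]; lo=1,mid=1 → 23 7 6 11 24 16 14 22 9 10 12 26 4
v[mid]=7<26: swap v[1],v[1]; lo=2,mid=2 → 23 7 6 11 24 16 14 22 9 10 12 26 4
v[mid]=6<26: swap v[2],v[2]; lo=3,mid=3 → 23 7 6 11 24 16 14 22 9 10 12 26 4
v[mid]=11<26: swap v[3],v[3]; lo=4,mid=4 → 23 7 6 11 24 16 14 22 9 10 12 26 4
v[mid]=24<26: swap v[4],v[4]; lo=5,mid=5 → 23 7 6 11 24 16 14 22 9 10 12 26 4
v[mid]=16<26: swap v[5],v[5]; lo=6,mid=6 → 23 7 6 11 24 16 14 22 9 10 12 26 4
v[mid]=14<26: swap v[6],v[6]; lo=7,mid=7 → 23 7 6 11 24 16 14 22 9 10 12 26 4
v[mid]=22<26: swap v[7],v[7]; lo=8,mid=8 → 23 7 6 11 24 16 14 22 9 10 12 26 4
v[mid]=9<26: swap v[8],v[8]; lo=9,mid=9 → 23 7 6 11 24 16 14 22 9 10 12 26 4
v[mid]=10<26: swap v[9],v[9]; lo=10,mid=10 → 23 7 6 11 24 16 14 22 9 10 12 26 4
v[mid]=12<26: swap v[10],v[10]; lo=11,mid=11 → 23 7 6 11 24 16 14 22 9 10 12 26 4
v[mid]=26=26: mid=12
v[mid]=4<26: swap v[11],v[12]; lo=12,mid=13 → 23 7 6 11 24 16 14 22 9 10 12 4 26
end: lo=12, hi=12; v = 23 7 6 11 24 16 14 22 9 10 12 4 26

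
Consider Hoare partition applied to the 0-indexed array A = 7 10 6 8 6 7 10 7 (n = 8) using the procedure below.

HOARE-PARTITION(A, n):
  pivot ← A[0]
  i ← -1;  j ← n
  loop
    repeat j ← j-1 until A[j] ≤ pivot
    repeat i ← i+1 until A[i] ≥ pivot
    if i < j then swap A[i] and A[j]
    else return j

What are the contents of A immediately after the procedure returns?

pivot=7
j stops at 7 (7), i stops at 0 (7); swap ⇒ 7 10 6 8 6 7 10 7
j stops at 5 (7), i stops at 1 (10); swap ⇒ 7 7 6 8 6 10 10 7
j stops at 4 (6), i stops at 3 (8); swap ⇒ 7 7 6 6 8 10 10 7
j stops at 3, i stops at 4; i≥j ⇒ return 3. A=7 7 6 6 8 10 10 7

7 7 6 6 8 10 10 7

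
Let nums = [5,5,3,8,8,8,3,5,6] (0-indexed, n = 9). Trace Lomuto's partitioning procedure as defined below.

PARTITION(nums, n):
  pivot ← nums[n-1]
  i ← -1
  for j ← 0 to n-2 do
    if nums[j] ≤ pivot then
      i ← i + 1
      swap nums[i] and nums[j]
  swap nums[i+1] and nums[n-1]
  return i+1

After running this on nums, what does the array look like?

[5,5,3,3,5,6,8,8,8]

pivot = nums[8] = 6; i = -1
j=0: nums[0]=5 ≤ 6 → i=0, swap nums[0],nums[0] (no change) → [5,5,3,8,8,8,3,5,6]
j=1: nums[1]=5 ≤ 6 → i=1, swap nums[1],nums[1] (no change) → [5,5,3,8,8,8,3,5,6]
j=2: nums[2]=3 ≤ 6 → i=2, swap nums[2],nums[2] (no change) → [5,5,3,8,8,8,3,5,6]
j=3: nums[3]=8 > 6 → no swap
j=4: nums[4]=8 > 6 → no swap
j=5: nums[5]=8 > 6 → no swap
j=6: nums[6]=3 ≤ 6 → i=3, swap nums[3],nums[6] → [5,5,3,3,8,8,8,5,6]
j=7: nums[7]=5 ≤ 6 → i=4, swap nums[4],nums[7] → [5,5,3,3,5,8,8,8,6]
final swap nums[5],nums[8] → [5,5,3,3,5,6,8,8,8]; return 5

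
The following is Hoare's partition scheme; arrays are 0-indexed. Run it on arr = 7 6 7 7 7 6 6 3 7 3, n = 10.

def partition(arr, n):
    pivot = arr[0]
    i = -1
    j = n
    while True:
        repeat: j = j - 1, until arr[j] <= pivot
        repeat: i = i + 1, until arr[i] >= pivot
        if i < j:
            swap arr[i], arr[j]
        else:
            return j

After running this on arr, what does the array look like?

pivot=7
j stops at 9 (3), i stops at 0 (7); swap ⇒ 3 6 7 7 7 6 6 3 7 7
j stops at 8 (7), i stops at 2 (7); swap ⇒ 3 6 7 7 7 6 6 3 7 7
j stops at 7 (3), i stops at 3 (7); swap ⇒ 3 6 7 3 7 6 6 7 7 7
j stops at 6 (6), i stops at 4 (7); swap ⇒ 3 6 7 3 6 6 7 7 7 7
j stops at 5, i stops at 6; i≥j ⇒ return 5. arr=3 6 7 3 6 6 7 7 7 7

3 6 7 3 6 6 7 7 7 7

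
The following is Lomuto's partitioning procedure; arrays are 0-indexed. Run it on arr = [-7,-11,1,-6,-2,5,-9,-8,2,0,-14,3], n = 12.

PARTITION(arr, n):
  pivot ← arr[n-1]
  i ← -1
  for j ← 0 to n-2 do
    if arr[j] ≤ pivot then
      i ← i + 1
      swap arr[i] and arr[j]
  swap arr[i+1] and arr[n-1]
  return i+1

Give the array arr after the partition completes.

pivot = arr[11] = 3; i = -1
j=0: arr[0]=-7 ≤ 3 → i=0, swap arr[0],arr[0] (no change) → [-7,-11,1,-6,-2,5,-9,-8,2,0,-14,3]
j=1: arr[1]=-11 ≤ 3 → i=1, swap arr[1],arr[1] (no change) → [-7,-11,1,-6,-2,5,-9,-8,2,0,-14,3]
j=2: arr[2]=1 ≤ 3 → i=2, swap arr[2],arr[2] (no change) → [-7,-11,1,-6,-2,5,-9,-8,2,0,-14,3]
j=3: arr[3]=-6 ≤ 3 → i=3, swap arr[3],arr[3] (no change) → [-7,-11,1,-6,-2,5,-9,-8,2,0,-14,3]
j=4: arr[4]=-2 ≤ 3 → i=4, swap arr[4],arr[4] (no change) → [-7,-11,1,-6,-2,5,-9,-8,2,0,-14,3]
j=5: arr[5]=5 > 3 → no swap
j=6: arr[6]=-9 ≤ 3 → i=5, swap arr[5],arr[6] → [-7,-11,1,-6,-2,-9,5,-8,2,0,-14,3]
j=7: arr[7]=-8 ≤ 3 → i=6, swap arr[6],arr[7] → [-7,-11,1,-6,-2,-9,-8,5,2,0,-14,3]
j=8: arr[8]=2 ≤ 3 → i=7, swap arr[7],arr[8] → [-7,-11,1,-6,-2,-9,-8,2,5,0,-14,3]
j=9: arr[9]=0 ≤ 3 → i=8, swap arr[8],arr[9] → [-7,-11,1,-6,-2,-9,-8,2,0,5,-14,3]
j=10: arr[10]=-14 ≤ 3 → i=9, swap arr[9],arr[10] → [-7,-11,1,-6,-2,-9,-8,2,0,-14,5,3]
final swap arr[10],arr[11] → [-7,-11,1,-6,-2,-9,-8,2,0,-14,3,5]; return 10

[-7,-11,1,-6,-2,-9,-8,2,0,-14,3,5]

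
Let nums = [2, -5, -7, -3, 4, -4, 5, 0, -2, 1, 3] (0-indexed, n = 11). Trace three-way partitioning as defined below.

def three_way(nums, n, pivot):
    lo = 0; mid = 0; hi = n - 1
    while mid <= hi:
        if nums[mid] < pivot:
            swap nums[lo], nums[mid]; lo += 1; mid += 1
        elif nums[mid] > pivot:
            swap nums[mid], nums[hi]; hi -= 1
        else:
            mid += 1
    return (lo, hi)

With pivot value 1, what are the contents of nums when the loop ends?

lo=0 mid=0 hi=10
2>1: swap(0,10), hi=9 ⇒ [3, -5, -7, -3, 4, -4, 5, 0, -2, 1, 2]
3>1: swap(0,9), hi=8 ⇒ [1, -5, -7, -3, 4, -4, 5, 0, -2, 3, 2]
1=1: mid=1
-5<1: swap(0,1), lo=1 mid=2 ⇒ [-5, 1, -7, -3, 4, -4, 5, 0, -2, 3, 2]
-7<1: swap(1,2), lo=2 mid=3 ⇒ [-5, -7, 1, -3, 4, -4, 5, 0, -2, 3, 2]
-3<1: swap(2,3), lo=3 mid=4 ⇒ [-5, -7, -3, 1, 4, -4, 5, 0, -2, 3, 2]
4>1: swap(4,8), hi=7 ⇒ [-5, -7, -3, 1, -2, -4, 5, 0, 4, 3, 2]
-2<1: swap(3,4), lo=4 mid=5 ⇒ [-5, -7, -3, -2, 1, -4, 5, 0, 4, 3, 2]
-4<1: swap(4,5), lo=5 mid=6 ⇒ [-5, -7, -3, -2, -4, 1, 5, 0, 4, 3, 2]
5>1: swap(6,7), hi=6 ⇒ [-5, -7, -3, -2, -4, 1, 0, 5, 4, 3, 2]
0<1: swap(5,6), lo=6 mid=7 ⇒ [-5, -7, -3, -2, -4, 0, 1, 5, 4, 3, 2]
done. lo=6 hi=6; nums=[-5, -7, -3, -2, -4, 0, 1, 5, 4, 3, 2]

[-5, -7, -3, -2, -4, 0, 1, 5, 4, 3, 2]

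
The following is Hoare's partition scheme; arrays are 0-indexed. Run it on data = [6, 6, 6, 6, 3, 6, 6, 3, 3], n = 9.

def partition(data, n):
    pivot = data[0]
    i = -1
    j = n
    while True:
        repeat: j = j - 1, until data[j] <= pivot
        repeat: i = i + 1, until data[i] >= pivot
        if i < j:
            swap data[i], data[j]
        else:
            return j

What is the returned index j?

pivot=6
j stops at 8 (3), i stops at 0 (6); swap ⇒ [3, 6, 6, 6, 3, 6, 6, 3, 6]
j stops at 7 (3), i stops at 1 (6); swap ⇒ [3, 3, 6, 6, 3, 6, 6, 6, 6]
j stops at 6 (6), i stops at 2 (6); swap ⇒ [3, 3, 6, 6, 3, 6, 6, 6, 6]
j stops at 5 (6), i stops at 3 (6); swap ⇒ [3, 3, 6, 6, 3, 6, 6, 6, 6]
j stops at 4, i stops at 5; i≥j ⇒ return 4. data=[3, 3, 6, 6, 3, 6, 6, 6, 6]

4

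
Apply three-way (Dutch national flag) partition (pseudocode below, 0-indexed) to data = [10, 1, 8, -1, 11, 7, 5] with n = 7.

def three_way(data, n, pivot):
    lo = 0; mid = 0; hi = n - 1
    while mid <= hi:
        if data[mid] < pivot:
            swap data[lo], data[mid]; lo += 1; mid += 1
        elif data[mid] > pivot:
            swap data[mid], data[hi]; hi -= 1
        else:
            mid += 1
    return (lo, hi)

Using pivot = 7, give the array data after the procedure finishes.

[5, 1, -1, 7, 11, 8, 10]

lo=0 mid=0 hi=6
10>7: swap(0,6), hi=5 ⇒ [5, 1, 8, -1, 11, 7, 10]
5<7: swap(0,0), lo=1 mid=1 ⇒ [5, 1, 8, -1, 11, 7, 10]
1<7: swap(1,1), lo=2 mid=2 ⇒ [5, 1, 8, -1, 11, 7, 10]
8>7: swap(2,5), hi=4 ⇒ [5, 1, 7, -1, 11, 8, 10]
7=7: mid=3
-1<7: swap(2,3), lo=3 mid=4 ⇒ [5, 1, -1, 7, 11, 8, 10]
11>7: swap(4,4), hi=3 ⇒ [5, 1, -1, 7, 11, 8, 10]
done. lo=3 hi=3; data=[5, 1, -1, 7, 11, 8, 10]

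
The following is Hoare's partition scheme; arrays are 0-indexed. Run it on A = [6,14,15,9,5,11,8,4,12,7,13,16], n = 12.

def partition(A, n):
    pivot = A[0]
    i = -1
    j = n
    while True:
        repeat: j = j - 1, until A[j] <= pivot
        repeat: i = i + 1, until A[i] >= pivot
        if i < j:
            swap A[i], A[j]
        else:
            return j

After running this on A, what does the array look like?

[4,5,15,9,14,11,8,6,12,7,13,16]

pivot = A[0] = 6; i = -1, j = 12
j→7 (A[7]=4≤6), i→0 (A[0]=6≥6); i<j, swap → [4,14,15,9,5,11,8,6,12,7,13,16]
j→4 (A[4]=5≤6), i→1 (A[1]=14≥6); i<j, swap → [4,5,15,9,14,11,8,6,12,7,13,16]
j→1, i→2; i≥j, return j=1. A = [4,5,15,9,14,11,8,6,12,7,13,16]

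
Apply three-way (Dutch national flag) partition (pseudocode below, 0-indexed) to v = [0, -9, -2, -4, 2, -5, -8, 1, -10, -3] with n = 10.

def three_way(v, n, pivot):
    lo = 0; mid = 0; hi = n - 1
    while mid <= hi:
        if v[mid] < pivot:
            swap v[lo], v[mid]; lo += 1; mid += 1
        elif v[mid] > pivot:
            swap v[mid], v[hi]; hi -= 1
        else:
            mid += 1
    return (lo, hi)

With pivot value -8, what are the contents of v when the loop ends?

pivot = -8; lo=0, mid=0, hi=9
v[mid]=0>-8: swap v[0],v[9]; hi=8 → [-3, -9, -2, -4, 2, -5, -8, 1, -10, 0]
v[mid]=-3>-8: swap v[0],v[8]; hi=7 → [-10, -9, -2, -4, 2, -5, -8, 1, -3, 0]
v[mid]=-10<-8: swap v[0],v[0]; lo=1,mid=1 → [-10, -9, -2, -4, 2, -5, -8, 1, -3, 0]
v[mid]=-9<-8: swap v[1],v[1]; lo=2,mid=2 → [-10, -9, -2, -4, 2, -5, -8, 1, -3, 0]
v[mid]=-2>-8: swap v[2],v[7]; hi=6 → [-10, -9, 1, -4, 2, -5, -8, -2, -3, 0]
v[mid]=1>-8: swap v[2],v[6]; hi=5 → [-10, -9, -8, -4, 2, -5, 1, -2, -3, 0]
v[mid]=-8=-8: mid=3
v[mid]=-4>-8: swap v[3],v[5]; hi=4 → [-10, -9, -8, -5, 2, -4, 1, -2, -3, 0]
v[mid]=-5>-8: swap v[3],v[4]; hi=3 → [-10, -9, -8, 2, -5, -4, 1, -2, -3, 0]
v[mid]=2>-8: swap v[3],v[3]; hi=2 → [-10, -9, -8, 2, -5, -4, 1, -2, -3, 0]
end: lo=2, hi=2; v = [-10, -9, -8, 2, -5, -4, 1, -2, -3, 0]

[-10, -9, -8, 2, -5, -4, 1, -2, -3, 0]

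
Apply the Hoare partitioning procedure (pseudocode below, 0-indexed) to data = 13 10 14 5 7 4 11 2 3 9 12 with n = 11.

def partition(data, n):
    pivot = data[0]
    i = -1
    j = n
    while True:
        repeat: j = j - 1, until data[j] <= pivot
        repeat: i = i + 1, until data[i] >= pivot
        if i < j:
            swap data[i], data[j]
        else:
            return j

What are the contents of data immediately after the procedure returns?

12 10 9 5 7 4 11 2 3 14 13

pivot=13
j stops at 10 (12), i stops at 0 (13); swap ⇒ 12 10 14 5 7 4 11 2 3 9 13
j stops at 9 (9), i stops at 2 (14); swap ⇒ 12 10 9 5 7 4 11 2 3 14 13
j stops at 8, i stops at 9; i≥j ⇒ return 8. data=12 10 9 5 7 4 11 2 3 14 13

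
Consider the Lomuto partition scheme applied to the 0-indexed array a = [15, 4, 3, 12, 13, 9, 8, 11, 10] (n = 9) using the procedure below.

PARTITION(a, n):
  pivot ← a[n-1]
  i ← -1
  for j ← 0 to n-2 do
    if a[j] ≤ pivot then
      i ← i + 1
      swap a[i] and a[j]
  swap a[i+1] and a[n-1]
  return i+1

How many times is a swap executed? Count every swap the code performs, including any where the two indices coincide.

pivot = a[8] = 10; i = -1
j=0: a[0]=15 > 10 → no swap
j=1: a[1]=4 ≤ 10 → i=0, swap a[0],a[1] → [4, 15, 3, 12, 13, 9, 8, 11, 10]
j=2: a[2]=3 ≤ 10 → i=1, swap a[1],a[2] → [4, 3, 15, 12, 13, 9, 8, 11, 10]
j=3: a[3]=12 > 10 → no swap
j=4: a[4]=13 > 10 → no swap
j=5: a[5]=9 ≤ 10 → i=2, swap a[2],a[5] → [4, 3, 9, 12, 13, 15, 8, 11, 10]
j=6: a[6]=8 ≤ 10 → i=3, swap a[3],a[6] → [4, 3, 9, 8, 13, 15, 12, 11, 10]
j=7: a[7]=11 > 10 → no swap
final swap a[4],a[8] → [4, 3, 9, 8, 10, 15, 12, 11, 13]; return 4

5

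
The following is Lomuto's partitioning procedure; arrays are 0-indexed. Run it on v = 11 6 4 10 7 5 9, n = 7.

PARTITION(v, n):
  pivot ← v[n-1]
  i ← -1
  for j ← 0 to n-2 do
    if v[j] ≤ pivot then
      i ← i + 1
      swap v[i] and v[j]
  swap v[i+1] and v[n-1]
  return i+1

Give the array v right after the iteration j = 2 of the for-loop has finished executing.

6 4 11 10 7 5 9

pivot = v[6] = 9; i = -1
j=0: v[0]=11 > 9 → no swap
j=1: v[1]=6 ≤ 9 → i=0, swap v[0],v[1] → 6 11 4 10 7 5 9
j=2: v[2]=4 ≤ 9 → i=1, swap v[1],v[2] → 6 4 11 10 7 5 9
(after j=2) v = 6 4 11 10 7 5 9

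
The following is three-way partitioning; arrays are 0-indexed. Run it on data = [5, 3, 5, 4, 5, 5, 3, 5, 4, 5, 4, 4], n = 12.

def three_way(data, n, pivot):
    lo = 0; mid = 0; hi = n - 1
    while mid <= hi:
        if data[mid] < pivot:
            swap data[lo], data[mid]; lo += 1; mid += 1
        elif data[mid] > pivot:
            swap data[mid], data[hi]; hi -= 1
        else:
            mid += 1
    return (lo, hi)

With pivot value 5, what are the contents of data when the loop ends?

[3, 4, 3, 4, 4, 4, 5, 5, 5, 5, 5, 5]

lo=0 mid=0 hi=11
5=5: mid=1
3<5: swap(0,1), lo=1 mid=2 ⇒ [3, 5, 5, 4, 5, 5, 3, 5, 4, 5, 4, 4]
5=5: mid=3
4<5: swap(1,3), lo=2 mid=4 ⇒ [3, 4, 5, 5, 5, 5, 3, 5, 4, 5, 4, 4]
5=5: mid=5
5=5: mid=6
3<5: swap(2,6), lo=3 mid=7 ⇒ [3, 4, 3, 5, 5, 5, 5, 5, 4, 5, 4, 4]
5=5: mid=8
4<5: swap(3,8), lo=4 mid=9 ⇒ [3, 4, 3, 4, 5, 5, 5, 5, 5, 5, 4, 4]
5=5: mid=10
4<5: swap(4,10), lo=5 mid=11 ⇒ [3, 4, 3, 4, 4, 5, 5, 5, 5, 5, 5, 4]
4<5: swap(5,11), lo=6 mid=12 ⇒ [3, 4, 3, 4, 4, 4, 5, 5, 5, 5, 5, 5]
done. lo=6 hi=11; data=[3, 4, 3, 4, 4, 4, 5, 5, 5, 5, 5, 5]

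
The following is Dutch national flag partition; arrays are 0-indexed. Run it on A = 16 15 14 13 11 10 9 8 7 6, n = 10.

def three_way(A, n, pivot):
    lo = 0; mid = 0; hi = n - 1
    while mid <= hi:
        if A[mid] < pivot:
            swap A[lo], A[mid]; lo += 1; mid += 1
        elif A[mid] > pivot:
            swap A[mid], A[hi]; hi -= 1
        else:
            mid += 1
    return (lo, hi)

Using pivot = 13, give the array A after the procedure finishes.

pivot = 13; lo=0, mid=0, hi=9
A[mid]=16>13: swap A[0],A[9]; hi=8 → 6 15 14 13 11 10 9 8 7 16
A[mid]=6<13: swap A[0],A[0]; lo=1,mid=1 → 6 15 14 13 11 10 9 8 7 16
A[mid]=15>13: swap A[1],A[8]; hi=7 → 6 7 14 13 11 10 9 8 15 16
A[mid]=7<13: swap A[1],A[1]; lo=2,mid=2 → 6 7 14 13 11 10 9 8 15 16
A[mid]=14>13: swap A[2],A[7]; hi=6 → 6 7 8 13 11 10 9 14 15 16
A[mid]=8<13: swap A[2],A[2]; lo=3,mid=3 → 6 7 8 13 11 10 9 14 15 16
A[mid]=13=13: mid=4
A[mid]=11<13: swap A[3],A[4]; lo=4,mid=5 → 6 7 8 11 13 10 9 14 15 16
A[mid]=10<13: swap A[4],A[5]; lo=5,mid=6 → 6 7 8 11 10 13 9 14 15 16
A[mid]=9<13: swap A[5],A[6]; lo=6,mid=7 → 6 7 8 11 10 9 13 14 15 16
end: lo=6, hi=6; A = 6 7 8 11 10 9 13 14 15 16

6 7 8 11 10 9 13 14 15 16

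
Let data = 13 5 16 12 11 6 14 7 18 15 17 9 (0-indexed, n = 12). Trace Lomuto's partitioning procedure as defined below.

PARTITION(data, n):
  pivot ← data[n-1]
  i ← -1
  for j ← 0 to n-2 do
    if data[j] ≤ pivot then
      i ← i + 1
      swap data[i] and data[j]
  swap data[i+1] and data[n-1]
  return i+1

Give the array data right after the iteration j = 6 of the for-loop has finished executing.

pivot=9, i=-1
j=0: 13>9, skip
j=1: 5≤9, i=0, swap(0,1) ⇒ 5 13 16 12 11 6 14 7 18 15 17 9
j=2: 16>9, skip
j=3: 12>9, skip
j=4: 11>9, skip
j=5: 6≤9, i=1, swap(1,5) ⇒ 5 6 16 12 11 13 14 7 18 15 17 9
j=6: 14>9, skip
(after j=6) data = 5 6 16 12 11 13 14 7 18 15 17 9

5 6 16 12 11 13 14 7 18 15 17 9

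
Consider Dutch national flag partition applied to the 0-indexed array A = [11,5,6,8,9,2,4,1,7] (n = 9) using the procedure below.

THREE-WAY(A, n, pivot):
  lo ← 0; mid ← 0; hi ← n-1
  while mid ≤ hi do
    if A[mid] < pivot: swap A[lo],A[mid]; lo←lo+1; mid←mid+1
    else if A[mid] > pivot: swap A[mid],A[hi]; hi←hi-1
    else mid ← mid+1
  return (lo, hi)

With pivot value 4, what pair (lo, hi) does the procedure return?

lo=0 mid=0 hi=8
11>4: swap(0,8), hi=7 ⇒ [7,5,6,8,9,2,4,1,11]
7>4: swap(0,7), hi=6 ⇒ [1,5,6,8,9,2,4,7,11]
1<4: swap(0,0), lo=1 mid=1 ⇒ [1,5,6,8,9,2,4,7,11]
5>4: swap(1,6), hi=5 ⇒ [1,4,6,8,9,2,5,7,11]
4=4: mid=2
6>4: swap(2,5), hi=4 ⇒ [1,4,2,8,9,6,5,7,11]
2<4: swap(1,2), lo=2 mid=3 ⇒ [1,2,4,8,9,6,5,7,11]
8>4: swap(3,4), hi=3 ⇒ [1,2,4,9,8,6,5,7,11]
9>4: swap(3,3), hi=2 ⇒ [1,2,4,9,8,6,5,7,11]
done. lo=2 hi=2; A=[1,2,4,9,8,6,5,7,11]

(2, 2)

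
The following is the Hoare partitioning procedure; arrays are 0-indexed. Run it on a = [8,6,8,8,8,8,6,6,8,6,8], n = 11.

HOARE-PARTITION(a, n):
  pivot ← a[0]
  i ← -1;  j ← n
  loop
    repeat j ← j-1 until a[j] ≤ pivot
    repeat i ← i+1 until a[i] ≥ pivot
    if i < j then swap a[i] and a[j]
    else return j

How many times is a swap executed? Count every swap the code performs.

pivot = a[0] = 8; i = -1, j = 11
j→10 (a[10]=8≤8), i→0 (a[0]=8≥8); i<j, swap → [8,6,8,8,8,8,6,6,8,6,8]
j→9 (a[9]=6≤8), i→2 (a[2]=8≥8); i<j, swap → [8,6,6,8,8,8,6,6,8,8,8]
j→8 (a[8]=8≤8), i→3 (a[3]=8≥8); i<j, swap → [8,6,6,8,8,8,6,6,8,8,8]
j→7 (a[7]=6≤8), i→4 (a[4]=8≥8); i<j, swap → [8,6,6,8,6,8,6,8,8,8,8]
j→6 (a[6]=6≤8), i→5 (a[5]=8≥8); i<j, swap → [8,6,6,8,6,6,8,8,8,8,8]
j→5, i→6; i≥j, return j=5. a = [8,6,6,8,6,6,8,8,8,8,8]

5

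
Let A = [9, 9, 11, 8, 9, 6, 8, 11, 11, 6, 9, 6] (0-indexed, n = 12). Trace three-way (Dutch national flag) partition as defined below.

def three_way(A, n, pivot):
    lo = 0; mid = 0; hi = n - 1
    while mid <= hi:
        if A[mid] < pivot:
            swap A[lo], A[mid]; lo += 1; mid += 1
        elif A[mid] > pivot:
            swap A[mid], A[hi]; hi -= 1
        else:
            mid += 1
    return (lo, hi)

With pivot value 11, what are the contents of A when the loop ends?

[9, 9, 8, 9, 6, 8, 6, 9, 6, 11, 11, 11]

lo=0 mid=0 hi=11
9<11: swap(0,0), lo=1 mid=1 ⇒ [9, 9, 11, 8, 9, 6, 8, 11, 11, 6, 9, 6]
9<11: swap(1,1), lo=2 mid=2 ⇒ [9, 9, 11, 8, 9, 6, 8, 11, 11, 6, 9, 6]
11=11: mid=3
8<11: swap(2,3), lo=3 mid=4 ⇒ [9, 9, 8, 11, 9, 6, 8, 11, 11, 6, 9, 6]
9<11: swap(3,4), lo=4 mid=5 ⇒ [9, 9, 8, 9, 11, 6, 8, 11, 11, 6, 9, 6]
6<11: swap(4,5), lo=5 mid=6 ⇒ [9, 9, 8, 9, 6, 11, 8, 11, 11, 6, 9, 6]
8<11: swap(5,6), lo=6 mid=7 ⇒ [9, 9, 8, 9, 6, 8, 11, 11, 11, 6, 9, 6]
11=11: mid=8
11=11: mid=9
6<11: swap(6,9), lo=7 mid=10 ⇒ [9, 9, 8, 9, 6, 8, 6, 11, 11, 11, 9, 6]
9<11: swap(7,10), lo=8 mid=11 ⇒ [9, 9, 8, 9, 6, 8, 6, 9, 11, 11, 11, 6]
6<11: swap(8,11), lo=9 mid=12 ⇒ [9, 9, 8, 9, 6, 8, 6, 9, 6, 11, 11, 11]
done. lo=9 hi=11; A=[9, 9, 8, 9, 6, 8, 6, 9, 6, 11, 11, 11]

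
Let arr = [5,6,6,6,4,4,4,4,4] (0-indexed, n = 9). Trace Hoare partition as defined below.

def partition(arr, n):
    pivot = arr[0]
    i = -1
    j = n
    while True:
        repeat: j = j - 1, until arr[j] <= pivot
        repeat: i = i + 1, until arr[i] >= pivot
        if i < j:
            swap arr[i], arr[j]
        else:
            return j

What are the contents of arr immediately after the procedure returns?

pivot = arr[0] = 5; i = -1, j = 9
j→8 (arr[8]=4≤5), i→0 (arr[0]=5≥5); i<j, swap → [4,6,6,6,4,4,4,4,5]
j→7 (arr[7]=4≤5), i→1 (arr[1]=6≥5); i<j, swap → [4,4,6,6,4,4,4,6,5]
j→6 (arr[6]=4≤5), i→2 (arr[2]=6≥5); i<j, swap → [4,4,4,6,4,4,6,6,5]
j→5 (arr[5]=4≤5), i→3 (arr[3]=6≥5); i<j, swap → [4,4,4,4,4,6,6,6,5]
j→4, i→5; i≥j, return j=4. arr = [4,4,4,4,4,6,6,6,5]

[4,4,4,4,4,6,6,6,5]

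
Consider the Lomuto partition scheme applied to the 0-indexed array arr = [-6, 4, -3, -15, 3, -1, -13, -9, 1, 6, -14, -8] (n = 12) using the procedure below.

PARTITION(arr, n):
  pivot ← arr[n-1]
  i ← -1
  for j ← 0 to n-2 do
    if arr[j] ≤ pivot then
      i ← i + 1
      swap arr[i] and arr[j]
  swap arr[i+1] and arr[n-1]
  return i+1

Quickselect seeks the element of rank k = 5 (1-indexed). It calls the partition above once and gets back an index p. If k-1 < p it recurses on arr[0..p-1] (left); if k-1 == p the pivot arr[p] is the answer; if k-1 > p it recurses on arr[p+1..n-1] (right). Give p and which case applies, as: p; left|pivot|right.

pivot = arr[11] = -8; i = -1
j=0: arr[0]=-6 > -8 → no swap
j=1: arr[1]=4 > -8 → no swap
j=2: arr[2]=-3 > -8 → no swap
j=3: arr[3]=-15 ≤ -8 → i=0, swap arr[0],arr[3] → [-15, 4, -3, -6, 3, -1, -13, -9, 1, 6, -14, -8]
j=4: arr[4]=3 > -8 → no swap
j=5: arr[5]=-1 > -8 → no swap
j=6: arr[6]=-13 ≤ -8 → i=1, swap arr[1],arr[6] → [-15, -13, -3, -6, 3, -1, 4, -9, 1, 6, -14, -8]
j=7: arr[7]=-9 ≤ -8 → i=2, swap arr[2],arr[7] → [-15, -13, -9, -6, 3, -1, 4, -3, 1, 6, -14, -8]
j=8: arr[8]=1 > -8 → no swap
j=9: arr[9]=6 > -8 → no swap
j=10: arr[10]=-14 ≤ -8 → i=3, swap arr[3],arr[10] → [-15, -13, -9, -14, 3, -1, 4, -3, 1, 6, -6, -8]
final swap arr[4],arr[11] → [-15, -13, -9, -14, -8, -1, 4, -3, 1, 6, -6, 3]; return 4
p = 4; k-1 = 4 == 4 ⇒ pivot

4; pivot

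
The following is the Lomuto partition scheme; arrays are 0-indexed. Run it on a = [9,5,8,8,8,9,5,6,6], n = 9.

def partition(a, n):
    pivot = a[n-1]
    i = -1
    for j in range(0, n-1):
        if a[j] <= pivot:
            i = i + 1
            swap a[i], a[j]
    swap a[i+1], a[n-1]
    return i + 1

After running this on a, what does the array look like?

pivot = a[8] = 6; i = -1
j=0: a[0]=9 > 6 → no swap
j=1: a[1]=5 ≤ 6 → i=0, swap a[0],a[1] → [5,9,8,8,8,9,5,6,6]
j=2: a[2]=8 > 6 → no swap
j=3: a[3]=8 > 6 → no swap
j=4: a[4]=8 > 6 → no swap
j=5: a[5]=9 > 6 → no swap
j=6: a[6]=5 ≤ 6 → i=1, swap a[1],a[6] → [5,5,8,8,8,9,9,6,6]
j=7: a[7]=6 ≤ 6 → i=2, swap a[2],a[7] → [5,5,6,8,8,9,9,8,6]
final swap a[3],a[8] → [5,5,6,6,8,9,9,8,8]; return 3

[5,5,6,6,8,9,9,8,8]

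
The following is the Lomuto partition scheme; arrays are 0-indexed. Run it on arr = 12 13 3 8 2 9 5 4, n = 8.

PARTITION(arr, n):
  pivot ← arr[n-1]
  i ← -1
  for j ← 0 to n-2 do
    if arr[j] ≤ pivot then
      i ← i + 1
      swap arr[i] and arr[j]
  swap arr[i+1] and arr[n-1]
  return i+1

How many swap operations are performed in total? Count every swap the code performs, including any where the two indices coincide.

pivot=4, i=-1
j=0: 12>4, skip
j=1: 13>4, skip
j=2: 3≤4, i=0, swap(0,2) ⇒ 3 13 12 8 2 9 5 4
j=3: 8>4, skip
j=4: 2≤4, i=1, swap(1,4) ⇒ 3 2 12 8 13 9 5 4
j=5: 9>4, skip
j=6: 5>4, skip
swap(2,7) ⇒ 3 2 4 8 13 9 5 12; return 2

3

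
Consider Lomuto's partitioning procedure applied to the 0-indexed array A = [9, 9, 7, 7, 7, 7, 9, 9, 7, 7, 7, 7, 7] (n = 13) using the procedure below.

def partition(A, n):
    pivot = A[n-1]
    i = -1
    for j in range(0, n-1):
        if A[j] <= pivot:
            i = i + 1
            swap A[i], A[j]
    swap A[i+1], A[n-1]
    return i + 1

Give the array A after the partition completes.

[7, 7, 7, 7, 7, 7, 7, 7, 7, 9, 9, 9, 9]

pivot=7, i=-1
j=0: 9>7, skip
j=1: 9>7, skip
j=2: 7≤7, i=0, swap(0,2) ⇒ [7, 9, 9, 7, 7, 7, 9, 9, 7, 7, 7, 7, 7]
j=3: 7≤7, i=1, swap(1,3) ⇒ [7, 7, 9, 9, 7, 7, 9, 9, 7, 7, 7, 7, 7]
j=4: 7≤7, i=2, swap(2,4) ⇒ [7, 7, 7, 9, 9, 7, 9, 9, 7, 7, 7, 7, 7]
j=5: 7≤7, i=3, swap(3,5) ⇒ [7, 7, 7, 7, 9, 9, 9, 9, 7, 7, 7, 7, 7]
j=6: 9>7, skip
j=7: 9>7, skip
j=8: 7≤7, i=4, swap(4,8) ⇒ [7, 7, 7, 7, 7, 9, 9, 9, 9, 7, 7, 7, 7]
j=9: 7≤7, i=5, swap(5,9) ⇒ [7, 7, 7, 7, 7, 7, 9, 9, 9, 9, 7, 7, 7]
j=10: 7≤7, i=6, swap(6,10) ⇒ [7, 7, 7, 7, 7, 7, 7, 9, 9, 9, 9, 7, 7]
j=11: 7≤7, i=7, swap(7,11) ⇒ [7, 7, 7, 7, 7, 7, 7, 7, 9, 9, 9, 9, 7]
swap(8,12) ⇒ [7, 7, 7, 7, 7, 7, 7, 7, 7, 9, 9, 9, 9]; return 8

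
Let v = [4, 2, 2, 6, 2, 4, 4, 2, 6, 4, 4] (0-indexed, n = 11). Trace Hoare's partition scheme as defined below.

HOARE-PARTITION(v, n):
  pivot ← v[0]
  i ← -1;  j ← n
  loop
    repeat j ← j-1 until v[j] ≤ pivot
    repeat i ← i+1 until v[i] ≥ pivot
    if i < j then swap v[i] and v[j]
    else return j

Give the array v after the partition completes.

pivot = v[0] = 4; i = -1, j = 11
j→10 (v[10]=4≤4), i→0 (v[0]=4≥4); i<j, swap → [4, 2, 2, 6, 2, 4, 4, 2, 6, 4, 4]
j→9 (v[9]=4≤4), i→3 (v[3]=6≥4); i<j, swap → [4, 2, 2, 4, 2, 4, 4, 2, 6, 6, 4]
j→7 (v[7]=2≤4), i→5 (v[5]=4≥4); i<j, swap → [4, 2, 2, 4, 2, 2, 4, 4, 6, 6, 4]
j→6, i→6; i≥j, return j=6. v = [4, 2, 2, 4, 2, 2, 4, 4, 6, 6, 4]

[4, 2, 2, 4, 2, 2, 4, 4, 6, 6, 4]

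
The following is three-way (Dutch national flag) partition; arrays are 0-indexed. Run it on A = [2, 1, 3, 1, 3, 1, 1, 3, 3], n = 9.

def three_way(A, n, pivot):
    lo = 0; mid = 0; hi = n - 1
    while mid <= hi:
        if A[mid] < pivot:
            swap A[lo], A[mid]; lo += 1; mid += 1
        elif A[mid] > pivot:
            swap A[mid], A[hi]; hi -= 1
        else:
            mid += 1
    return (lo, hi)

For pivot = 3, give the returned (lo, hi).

lo=0 mid=0 hi=8
2<3: swap(0,0), lo=1 mid=1 ⇒ [2, 1, 3, 1, 3, 1, 1, 3, 3]
1<3: swap(1,1), lo=2 mid=2 ⇒ [2, 1, 3, 1, 3, 1, 1, 3, 3]
3=3: mid=3
1<3: swap(2,3), lo=3 mid=4 ⇒ [2, 1, 1, 3, 3, 1, 1, 3, 3]
3=3: mid=5
1<3: swap(3,5), lo=4 mid=6 ⇒ [2, 1, 1, 1, 3, 3, 1, 3, 3]
1<3: swap(4,6), lo=5 mid=7 ⇒ [2, 1, 1, 1, 1, 3, 3, 3, 3]
3=3: mid=8
3=3: mid=9
done. lo=5 hi=8; A=[2, 1, 1, 1, 1, 3, 3, 3, 3]

(5, 8)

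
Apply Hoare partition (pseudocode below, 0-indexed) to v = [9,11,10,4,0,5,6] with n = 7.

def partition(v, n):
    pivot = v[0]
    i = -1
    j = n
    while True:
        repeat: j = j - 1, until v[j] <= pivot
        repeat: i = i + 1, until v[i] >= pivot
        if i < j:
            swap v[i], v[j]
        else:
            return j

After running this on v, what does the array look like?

[6,5,0,4,10,11,9]

pivot=9
j stops at 6 (6), i stops at 0 (9); swap ⇒ [6,11,10,4,0,5,9]
j stops at 5 (5), i stops at 1 (11); swap ⇒ [6,5,10,4,0,11,9]
j stops at 4 (0), i stops at 2 (10); swap ⇒ [6,5,0,4,10,11,9]
j stops at 3, i stops at 4; i≥j ⇒ return 3. v=[6,5,0,4,10,11,9]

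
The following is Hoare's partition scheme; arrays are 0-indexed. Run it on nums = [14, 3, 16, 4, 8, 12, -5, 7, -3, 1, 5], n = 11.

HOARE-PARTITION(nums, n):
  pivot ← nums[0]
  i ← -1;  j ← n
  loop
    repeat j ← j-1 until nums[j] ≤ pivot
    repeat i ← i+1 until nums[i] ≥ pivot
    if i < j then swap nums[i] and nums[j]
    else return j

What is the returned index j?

8

pivot=14
j stops at 10 (5), i stops at 0 (14); swap ⇒ [5, 3, 16, 4, 8, 12, -5, 7, -3, 1, 14]
j stops at 9 (1), i stops at 2 (16); swap ⇒ [5, 3, 1, 4, 8, 12, -5, 7, -3, 16, 14]
j stops at 8, i stops at 9; i≥j ⇒ return 8. nums=[5, 3, 1, 4, 8, 12, -5, 7, -3, 16, 14]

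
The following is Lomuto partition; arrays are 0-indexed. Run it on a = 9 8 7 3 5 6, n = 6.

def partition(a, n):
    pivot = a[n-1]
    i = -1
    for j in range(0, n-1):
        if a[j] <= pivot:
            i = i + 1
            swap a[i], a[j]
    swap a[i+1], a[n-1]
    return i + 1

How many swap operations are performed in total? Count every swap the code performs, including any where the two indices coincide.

3

pivot = a[5] = 6; i = -1
j=0: a[0]=9 > 6 → no swap
j=1: a[1]=8 > 6 → no swap
j=2: a[2]=7 > 6 → no swap
j=3: a[3]=3 ≤ 6 → i=0, swap a[0],a[3] → 3 8 7 9 5 6
j=4: a[4]=5 ≤ 6 → i=1, swap a[1],a[4] → 3 5 7 9 8 6
final swap a[2],a[5] → 3 5 6 9 8 7; return 2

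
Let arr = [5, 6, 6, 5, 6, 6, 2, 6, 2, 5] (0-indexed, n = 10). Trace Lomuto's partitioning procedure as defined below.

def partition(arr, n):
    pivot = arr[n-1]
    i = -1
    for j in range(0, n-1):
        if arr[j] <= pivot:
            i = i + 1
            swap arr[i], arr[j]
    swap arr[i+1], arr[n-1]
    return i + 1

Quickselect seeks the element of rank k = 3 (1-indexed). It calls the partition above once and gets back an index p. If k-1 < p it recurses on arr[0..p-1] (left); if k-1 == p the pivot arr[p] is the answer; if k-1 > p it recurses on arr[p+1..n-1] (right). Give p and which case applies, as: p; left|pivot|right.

pivot = arr[9] = 5; i = -1
j=0: arr[0]=5 ≤ 5 → i=0, swap arr[0],arr[0] (no change) → [5, 6, 6, 5, 6, 6, 2, 6, 2, 5]
j=1: arr[1]=6 > 5 → no swap
j=2: arr[2]=6 > 5 → no swap
j=3: arr[3]=5 ≤ 5 → i=1, swap arr[1],arr[3] → [5, 5, 6, 6, 6, 6, 2, 6, 2, 5]
j=4: arr[4]=6 > 5 → no swap
j=5: arr[5]=6 > 5 → no swap
j=6: arr[6]=2 ≤ 5 → i=2, swap arr[2],arr[6] → [5, 5, 2, 6, 6, 6, 6, 6, 2, 5]
j=7: arr[7]=6 > 5 → no swap
j=8: arr[8]=2 ≤ 5 → i=3, swap arr[3],arr[8] → [5, 5, 2, 2, 6, 6, 6, 6, 6, 5]
final swap arr[4],arr[9] → [5, 5, 2, 2, 5, 6, 6, 6, 6, 6]; return 4
p = 4; k-1 = 2 < 4 ⇒ left

4; left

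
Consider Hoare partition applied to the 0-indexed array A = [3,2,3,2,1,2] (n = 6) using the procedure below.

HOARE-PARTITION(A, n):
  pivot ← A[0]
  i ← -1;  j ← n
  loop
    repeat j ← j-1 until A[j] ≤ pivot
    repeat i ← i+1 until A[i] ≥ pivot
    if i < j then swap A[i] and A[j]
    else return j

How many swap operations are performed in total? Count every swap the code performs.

pivot = A[0] = 3; i = -1, j = 6
j→5 (A[5]=2≤3), i→0 (A[0]=3≥3); i<j, swap → [2,2,3,2,1,3]
j→4 (A[4]=1≤3), i→2 (A[2]=3≥3); i<j, swap → [2,2,1,2,3,3]
j→3, i→4; i≥j, return j=3. A = [2,2,1,2,3,3]

2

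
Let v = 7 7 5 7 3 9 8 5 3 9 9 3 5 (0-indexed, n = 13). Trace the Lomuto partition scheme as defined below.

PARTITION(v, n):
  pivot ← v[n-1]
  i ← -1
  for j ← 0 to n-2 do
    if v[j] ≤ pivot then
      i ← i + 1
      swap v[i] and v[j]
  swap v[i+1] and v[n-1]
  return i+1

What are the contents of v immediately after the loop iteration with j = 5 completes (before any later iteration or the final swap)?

pivot=5, i=-1
j=0: 7>5, skip
j=1: 7>5, skip
j=2: 5≤5, i=0, swap(0,2) ⇒ 5 7 7 7 3 9 8 5 3 9 9 3 5
j=3: 7>5, skip
j=4: 3≤5, i=1, swap(1,4) ⇒ 5 3 7 7 7 9 8 5 3 9 9 3 5
j=5: 9>5, skip
(after j=5) v = 5 3 7 7 7 9 8 5 3 9 9 3 5

5 3 7 7 7 9 8 5 3 9 9 3 5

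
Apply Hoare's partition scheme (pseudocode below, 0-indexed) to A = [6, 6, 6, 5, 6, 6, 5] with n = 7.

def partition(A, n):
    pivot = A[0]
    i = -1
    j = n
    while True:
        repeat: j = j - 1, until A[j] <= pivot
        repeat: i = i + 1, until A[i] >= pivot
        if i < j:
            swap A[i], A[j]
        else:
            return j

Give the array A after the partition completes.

[5, 6, 6, 5, 6, 6, 6]

pivot = A[0] = 6; i = -1, j = 7
j→6 (A[6]=5≤6), i→0 (A[0]=6≥6); i<j, swap → [5, 6, 6, 5, 6, 6, 6]
j→5 (A[5]=6≤6), i→1 (A[1]=6≥6); i<j, swap → [5, 6, 6, 5, 6, 6, 6]
j→4 (A[4]=6≤6), i→2 (A[2]=6≥6); i<j, swap → [5, 6, 6, 5, 6, 6, 6]
j→3, i→4; i≥j, return j=3. A = [5, 6, 6, 5, 6, 6, 6]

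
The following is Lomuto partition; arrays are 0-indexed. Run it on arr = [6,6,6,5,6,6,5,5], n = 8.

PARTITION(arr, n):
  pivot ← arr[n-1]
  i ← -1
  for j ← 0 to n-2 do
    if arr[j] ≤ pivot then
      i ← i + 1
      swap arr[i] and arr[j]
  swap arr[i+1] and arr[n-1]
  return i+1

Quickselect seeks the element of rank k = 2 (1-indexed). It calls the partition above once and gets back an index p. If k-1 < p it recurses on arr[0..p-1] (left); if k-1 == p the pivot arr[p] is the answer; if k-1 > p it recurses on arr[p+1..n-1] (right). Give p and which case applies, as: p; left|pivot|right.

2; left

pivot=5, i=-1
j=0: 6>5, skip
j=1: 6>5, skip
j=2: 6>5, skip
j=3: 5≤5, i=0, swap(0,3) ⇒ [5,6,6,6,6,6,5,5]
j=4: 6>5, skip
j=5: 6>5, skip
j=6: 5≤5, i=1, swap(1,6) ⇒ [5,5,6,6,6,6,6,5]
swap(2,7) ⇒ [5,5,5,6,6,6,6,6]; return 2
p = 2; k-1 = 1 < 2 ⇒ left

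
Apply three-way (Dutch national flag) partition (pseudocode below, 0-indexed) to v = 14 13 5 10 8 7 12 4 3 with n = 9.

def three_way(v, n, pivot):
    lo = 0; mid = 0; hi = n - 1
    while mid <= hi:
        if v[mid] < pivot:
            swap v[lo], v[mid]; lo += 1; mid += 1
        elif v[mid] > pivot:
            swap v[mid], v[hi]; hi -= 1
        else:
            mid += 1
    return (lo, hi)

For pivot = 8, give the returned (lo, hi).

pivot = 8; lo=0, mid=0, hi=8
v[mid]=14>8: swap v[0],v[8]; hi=7 → 3 13 5 10 8 7 12 4 14
v[mid]=3<8: swap v[0],v[0]; lo=1,mid=1 → 3 13 5 10 8 7 12 4 14
v[mid]=13>8: swap v[1],v[7]; hi=6 → 3 4 5 10 8 7 12 13 14
v[mid]=4<8: swap v[1],v[1]; lo=2,mid=2 → 3 4 5 10 8 7 12 13 14
v[mid]=5<8: swap v[2],v[2]; lo=3,mid=3 → 3 4 5 10 8 7 12 13 14
v[mid]=10>8: swap v[3],v[6]; hi=5 → 3 4 5 12 8 7 10 13 14
v[mid]=12>8: swap v[3],v[5]; hi=4 → 3 4 5 7 8 12 10 13 14
v[mid]=7<8: swap v[3],v[3]; lo=4,mid=4 → 3 4 5 7 8 12 10 13 14
v[mid]=8=8: mid=5
end: lo=4, hi=4; v = 3 4 5 7 8 12 10 13 14

(4, 4)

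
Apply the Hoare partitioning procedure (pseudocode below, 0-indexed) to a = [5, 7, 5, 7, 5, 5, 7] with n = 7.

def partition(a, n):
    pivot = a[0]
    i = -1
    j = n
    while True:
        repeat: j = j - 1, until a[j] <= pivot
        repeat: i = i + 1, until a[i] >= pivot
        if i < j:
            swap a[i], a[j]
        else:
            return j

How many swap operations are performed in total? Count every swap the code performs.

2

pivot=5
j stops at 5 (5), i stops at 0 (5); swap ⇒ [5, 7, 5, 7, 5, 5, 7]
j stops at 4 (5), i stops at 1 (7); swap ⇒ [5, 5, 5, 7, 7, 5, 7]
j stops at 2, i stops at 2; i≥j ⇒ return 2. a=[5, 5, 5, 7, 7, 5, 7]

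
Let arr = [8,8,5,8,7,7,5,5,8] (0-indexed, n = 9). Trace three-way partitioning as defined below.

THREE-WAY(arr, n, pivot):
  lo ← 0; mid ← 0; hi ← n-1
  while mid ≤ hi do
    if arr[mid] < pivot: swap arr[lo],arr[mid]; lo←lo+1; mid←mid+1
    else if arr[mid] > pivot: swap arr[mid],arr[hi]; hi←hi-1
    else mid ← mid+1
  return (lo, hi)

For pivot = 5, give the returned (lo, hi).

(0, 2)

lo=0 mid=0 hi=8
8>5: swap(0,8), hi=7 ⇒ [8,8,5,8,7,7,5,5,8]
8>5: swap(0,7), hi=6 ⇒ [5,8,5,8,7,7,5,8,8]
5=5: mid=1
8>5: swap(1,6), hi=5 ⇒ [5,5,5,8,7,7,8,8,8]
5=5: mid=2
5=5: mid=3
8>5: swap(3,5), hi=4 ⇒ [5,5,5,7,7,8,8,8,8]
7>5: swap(3,4), hi=3 ⇒ [5,5,5,7,7,8,8,8,8]
7>5: swap(3,3), hi=2 ⇒ [5,5,5,7,7,8,8,8,8]
done. lo=0 hi=2; arr=[5,5,5,7,7,8,8,8,8]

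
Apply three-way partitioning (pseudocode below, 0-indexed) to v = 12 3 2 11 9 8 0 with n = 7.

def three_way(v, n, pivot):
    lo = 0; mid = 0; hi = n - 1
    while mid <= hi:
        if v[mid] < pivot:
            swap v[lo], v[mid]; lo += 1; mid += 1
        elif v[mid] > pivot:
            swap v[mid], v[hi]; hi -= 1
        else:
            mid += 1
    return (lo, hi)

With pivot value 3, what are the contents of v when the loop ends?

pivot = 3; lo=0, mid=0, hi=6
v[mid]=12>3: swap v[0],v[6]; hi=5 → 0 3 2 11 9 8 12
v[mid]=0<3: swap v[0],v[0]; lo=1,mid=1 → 0 3 2 11 9 8 12
v[mid]=3=3: mid=2
v[mid]=2<3: swap v[1],v[2]; lo=2,mid=3 → 0 2 3 11 9 8 12
v[mid]=11>3: swap v[3],v[5]; hi=4 → 0 2 3 8 9 11 12
v[mid]=8>3: swap v[3],v[4]; hi=3 → 0 2 3 9 8 11 12
v[mid]=9>3: swap v[3],v[3]; hi=2 → 0 2 3 9 8 11 12
end: lo=2, hi=2; v = 0 2 3 9 8 11 12

0 2 3 9 8 11 12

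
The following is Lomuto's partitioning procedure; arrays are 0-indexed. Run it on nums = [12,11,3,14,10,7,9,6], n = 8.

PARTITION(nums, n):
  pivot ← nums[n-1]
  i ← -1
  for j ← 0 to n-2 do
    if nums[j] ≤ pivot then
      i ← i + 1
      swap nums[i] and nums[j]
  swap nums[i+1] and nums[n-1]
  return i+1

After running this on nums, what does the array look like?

pivot=6, i=-1
j=0: 12>6, skip
j=1: 11>6, skip
j=2: 3≤6, i=0, swap(0,2) ⇒ [3,11,12,14,10,7,9,6]
j=3: 14>6, skip
j=4: 10>6, skip
j=5: 7>6, skip
j=6: 9>6, skip
swap(1,7) ⇒ [3,6,12,14,10,7,9,11]; return 1

[3,6,12,14,10,7,9,11]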